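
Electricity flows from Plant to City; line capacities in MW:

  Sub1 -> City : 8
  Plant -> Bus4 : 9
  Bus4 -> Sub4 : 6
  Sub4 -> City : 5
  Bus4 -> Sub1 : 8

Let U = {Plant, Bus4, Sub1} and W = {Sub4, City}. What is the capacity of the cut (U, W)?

Edges leaving {Plant, Bus4, Sub1}: Bus4→Sub4 (6), Sub1→City (8).
Cut capacity = 6 + 8 = 14.

14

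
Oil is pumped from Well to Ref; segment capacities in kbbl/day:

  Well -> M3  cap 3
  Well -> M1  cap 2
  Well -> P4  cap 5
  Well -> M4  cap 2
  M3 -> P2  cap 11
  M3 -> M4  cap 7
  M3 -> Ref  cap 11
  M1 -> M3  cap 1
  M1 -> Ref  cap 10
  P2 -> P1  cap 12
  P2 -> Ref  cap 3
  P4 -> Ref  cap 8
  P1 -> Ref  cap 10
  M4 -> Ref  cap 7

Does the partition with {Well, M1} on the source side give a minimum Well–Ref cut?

Given cut capacity: 3 + 5 + 2 + 1 + 10 = 21.
Augment Well→M3→Ref: bottleneck 3, flow now 3.
Augment Well→M1→Ref: bottleneck 2, flow now 5.
Augment Well→P4→Ref: bottleneck 5, flow now 10.
Augment Well→M4→Ref: bottleneck 2, flow now 12.
No augmenting path remains; maximum flow = 12.
In the residual graph, reachable from Well: {Well}.
Min-cut edges: Well→M3 (3), Well→M1 (2), Well→P4 (5), Well→M4 (2); capacity 3 + 2 + 5 + 2 = 12.
Cut capacity 21 exceeds the max flow 12, so it is not minimum.

No — its capacity is 21, but the minimum cut has capacity 12.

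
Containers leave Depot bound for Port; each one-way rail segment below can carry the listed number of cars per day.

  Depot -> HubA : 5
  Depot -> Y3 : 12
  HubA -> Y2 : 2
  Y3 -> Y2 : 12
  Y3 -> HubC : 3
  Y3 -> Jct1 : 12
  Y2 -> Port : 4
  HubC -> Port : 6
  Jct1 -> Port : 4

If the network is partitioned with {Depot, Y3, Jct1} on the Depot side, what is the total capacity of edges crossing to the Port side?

Edges leaving {Depot, Y3, Jct1}: Depot→HubA (5), Y3→Y2 (12), Y3→HubC (3), Jct1→Port (4).
Cut capacity = 5 + 12 + 3 + 4 = 24.

24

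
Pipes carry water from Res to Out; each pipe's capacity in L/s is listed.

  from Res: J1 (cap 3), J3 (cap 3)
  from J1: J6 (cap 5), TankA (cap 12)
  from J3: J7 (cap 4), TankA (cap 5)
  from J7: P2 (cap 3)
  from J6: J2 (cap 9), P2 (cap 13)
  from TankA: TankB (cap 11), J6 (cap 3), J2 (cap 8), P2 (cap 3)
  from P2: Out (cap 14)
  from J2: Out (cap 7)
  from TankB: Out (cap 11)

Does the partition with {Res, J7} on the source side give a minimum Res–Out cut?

Given cut capacity: 3 + 3 + 3 = 9.
Augment Res→J1→J6→P2→Out: bottleneck 3, flow now 3.
Augment Res→J3→J7→P2→Out: bottleneck 3, flow now 6.
No augmenting path remains; maximum flow = 6.
In the residual graph, reachable from Res: {Res}.
Min-cut edges: Res→J1 (3), Res→J3 (3); capacity 3 + 3 = 6.
Cut capacity 9 exceeds the max flow 6, so it is not minimum.

No — its capacity is 9, but the minimum cut has capacity 6.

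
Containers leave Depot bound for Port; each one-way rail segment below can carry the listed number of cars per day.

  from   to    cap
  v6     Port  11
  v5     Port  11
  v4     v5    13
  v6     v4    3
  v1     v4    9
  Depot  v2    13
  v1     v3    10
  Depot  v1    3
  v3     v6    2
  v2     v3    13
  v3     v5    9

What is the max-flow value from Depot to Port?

13

Augment Depot→v1→v3→v5→Port: bottleneck 3, flow now 3.
Augment Depot→v2→v3→v5→Port: bottleneck 6, flow now 9.
Augment Depot→v2→v3→v6→Port: bottleneck 2, flow now 11.
Augment Depot→v2→v3→v1→v4→v5→Port: bottleneck 2, flow now 13. (uses reverse residual edge)
No augmenting path remains; maximum flow = 13.
In the residual graph, reachable from Depot: {Depot, v1, v2, v3, v4, v5}.
Min-cut edges: v3→v6 (2), v5→Port (11); capacity 2 + 11 = 13.
This cut is saturated, so no flow can exceed 13.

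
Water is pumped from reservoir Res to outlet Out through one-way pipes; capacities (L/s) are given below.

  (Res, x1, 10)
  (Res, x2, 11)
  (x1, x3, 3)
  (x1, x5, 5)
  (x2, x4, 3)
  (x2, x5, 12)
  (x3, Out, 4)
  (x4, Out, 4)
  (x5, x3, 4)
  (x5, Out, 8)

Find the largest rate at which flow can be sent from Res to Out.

Augment Res→x1→x3→Out: bottleneck 3, flow now 3.
Augment Res→x1→x5→Out: bottleneck 5, flow now 8.
Augment Res→x2→x4→Out: bottleneck 3, flow now 11.
Augment Res→x2→x5→Out: bottleneck 3, flow now 14.
Augment Res→x2→x5→x3→Out: bottleneck 1, flow now 15.
No augmenting path remains; maximum flow = 15.
In the residual graph, reachable from Res: {Res, x1, x2, x3, x5}.
Min-cut edges: x2→x4 (3), x3→Out (4), x5→Out (8); capacity 3 + 4 + 8 = 15.
This cut is saturated, so no flow can exceed 15.

15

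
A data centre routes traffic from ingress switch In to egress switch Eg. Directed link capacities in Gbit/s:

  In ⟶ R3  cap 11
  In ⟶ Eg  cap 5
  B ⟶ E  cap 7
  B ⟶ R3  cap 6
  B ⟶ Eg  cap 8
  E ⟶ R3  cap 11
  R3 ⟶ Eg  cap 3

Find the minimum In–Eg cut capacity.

8

Augment In→Eg: bottleneck 5, flow now 5.
Augment In→R3→Eg: bottleneck 3, flow now 8.
No augmenting path remains; maximum flow = 8.
By max-flow min-cut, the minimum cut capacity equals the max flow.
In the residual graph, reachable from In: {In, R3}.
Min-cut edges: In→Eg (5), R3→Eg (3); capacity 5 + 3 = 8.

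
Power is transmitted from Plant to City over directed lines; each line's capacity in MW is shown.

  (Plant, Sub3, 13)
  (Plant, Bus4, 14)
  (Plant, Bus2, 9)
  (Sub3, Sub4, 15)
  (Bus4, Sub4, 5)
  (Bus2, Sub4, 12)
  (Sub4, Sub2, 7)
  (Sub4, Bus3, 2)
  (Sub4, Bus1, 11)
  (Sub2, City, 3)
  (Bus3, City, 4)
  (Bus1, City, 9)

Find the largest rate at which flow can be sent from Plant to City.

Augment Plant→Sub3→Sub4→Sub2→City: bottleneck 3, flow now 3.
Augment Plant→Sub3→Sub4→Bus3→City: bottleneck 2, flow now 5.
Augment Plant→Sub3→Sub4→Bus1→City: bottleneck 8, flow now 13.
Augment Plant→Bus4→Sub4→Bus1→City: bottleneck 1, flow now 14.
No augmenting path remains; maximum flow = 14.
In the residual graph, reachable from Plant: {Plant, Sub3, Bus4, Bus2, Sub4, Sub2, Bus1}.
Min-cut edges: Sub4→Bus3 (2), Sub2→City (3), Bus1→City (9); capacity 2 + 3 + 9 = 14.
This cut is saturated, so no flow can exceed 14.

14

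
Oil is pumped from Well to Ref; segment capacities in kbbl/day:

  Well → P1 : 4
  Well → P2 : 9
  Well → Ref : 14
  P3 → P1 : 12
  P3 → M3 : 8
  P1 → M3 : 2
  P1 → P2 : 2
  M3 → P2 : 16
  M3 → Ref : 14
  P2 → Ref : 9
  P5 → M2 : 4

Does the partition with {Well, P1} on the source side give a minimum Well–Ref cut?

Given cut capacity: 9 + 14 + 2 + 2 = 27.
Augment Well→Ref: bottleneck 14, flow now 14.
Augment Well→P2→Ref: bottleneck 9, flow now 23.
Augment Well→P1→M3→Ref: bottleneck 2, flow now 25.
No augmenting path remains; maximum flow = 25.
In the residual graph, reachable from Well: {Well, P1, P2}.
Min-cut edges: Well→Ref (14), P1→M3 (2), P2→Ref (9); capacity 14 + 2 + 9 = 25.
Cut capacity 27 exceeds the max flow 25, so it is not minimum.

No — its capacity is 27, but the minimum cut has capacity 25.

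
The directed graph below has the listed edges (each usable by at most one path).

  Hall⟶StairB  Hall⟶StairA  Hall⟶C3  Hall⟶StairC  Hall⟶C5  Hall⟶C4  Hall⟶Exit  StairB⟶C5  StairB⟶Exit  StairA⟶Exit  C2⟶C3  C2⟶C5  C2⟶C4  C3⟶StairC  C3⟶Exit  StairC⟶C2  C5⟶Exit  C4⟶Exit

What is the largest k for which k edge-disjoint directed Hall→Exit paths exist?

6

Assign every edge capacity 1; by Menger, the answer equals the max flow.
Path Hall→Exit (+1); total 1.
Path Hall→StairB→Exit (+1); total 2.
Path Hall→StairA→Exit (+1); total 3.
Path Hall→C3→Exit (+1); total 4.
Path Hall→C5→Exit (+1); total 5.
Path Hall→C4→Exit (+1); total 6.
No residual Hall→Exit path; max flow = 6.
Certifying cut of size 6: {C3→Exit, C4→Exit, C5→Exit, Hall→Exit, Hall→StairA, Hall→StairB}.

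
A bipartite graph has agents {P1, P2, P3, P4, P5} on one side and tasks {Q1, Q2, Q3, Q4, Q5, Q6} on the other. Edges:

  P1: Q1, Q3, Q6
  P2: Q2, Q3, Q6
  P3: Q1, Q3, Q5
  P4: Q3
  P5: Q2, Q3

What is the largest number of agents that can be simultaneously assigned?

Unit-capacity flow: source→left, listed edges, right→sink; max matching = max flow.
Augmenting path P1→Q1 (+1); matched 1.
Augmenting path P2→Q2 (+1); matched 2.
Augmenting path P3→Q3 (+1); matched 3.
Augmenting path P4→Q3→P3→Q5 (+1); matched 4.
Augmenting path P5→Q2→P2→Q6 (+1); matched 5.
No augmenting path remains; maximum matching = 5.
König certificate: {P1, P2, P3, P4, P5} is a vertex cover of size 5 (every listed pair touches it), so no matching can be larger.

5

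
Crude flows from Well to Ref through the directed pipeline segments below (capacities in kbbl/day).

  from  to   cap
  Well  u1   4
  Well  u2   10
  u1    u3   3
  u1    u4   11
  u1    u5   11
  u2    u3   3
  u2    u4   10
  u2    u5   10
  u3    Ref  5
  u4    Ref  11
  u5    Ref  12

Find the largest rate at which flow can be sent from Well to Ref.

14

Augment Well→u1→u3→Ref: bottleneck 3, flow now 3.
Augment Well→u1→u4→Ref: bottleneck 1, flow now 4.
Augment Well→u2→u3→Ref: bottleneck 2, flow now 6.
Augment Well→u2→u4→Ref: bottleneck 8, flow now 14.
No augmenting path remains; maximum flow = 14.
In the residual graph, reachable from Well: {Well}.
Min-cut edges: Well→u1 (4), Well→u2 (10); capacity 4 + 10 = 14.
This cut is saturated, so no flow can exceed 14.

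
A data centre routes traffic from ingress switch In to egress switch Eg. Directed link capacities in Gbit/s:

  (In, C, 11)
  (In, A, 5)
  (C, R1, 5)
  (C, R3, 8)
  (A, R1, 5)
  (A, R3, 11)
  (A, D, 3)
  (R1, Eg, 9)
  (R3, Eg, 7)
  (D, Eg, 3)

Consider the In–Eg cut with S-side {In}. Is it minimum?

Yes — it is a minimum cut (capacity 16).

Given cut capacity: 11 + 5 = 16.
Augment In→C→R1→Eg: bottleneck 5, flow now 5.
Augment In→C→R3→Eg: bottleneck 6, flow now 11.
Augment In→A→R1→Eg: bottleneck 4, flow now 15.
Augment In→A→R3→Eg: bottleneck 1, flow now 16.
No augmenting path remains; maximum flow = 16.
Cut capacity 16 equals the max flow, so it is a minimum cut.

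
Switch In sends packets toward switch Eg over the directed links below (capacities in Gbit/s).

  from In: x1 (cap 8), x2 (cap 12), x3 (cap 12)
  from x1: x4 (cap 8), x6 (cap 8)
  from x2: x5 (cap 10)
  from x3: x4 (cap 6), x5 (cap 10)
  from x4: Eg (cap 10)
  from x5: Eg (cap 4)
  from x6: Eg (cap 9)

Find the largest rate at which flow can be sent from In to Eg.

18

Augment In→x1→x4→Eg: bottleneck 8, flow now 8.
Augment In→x2→x5→Eg: bottleneck 4, flow now 12.
Augment In→x3→x4→Eg: bottleneck 2, flow now 14.
Augment In→x3→x4→x1→x6→Eg: bottleneck 4, flow now 18. (uses reverse residual edge)
No augmenting path remains; maximum flow = 18.
In the residual graph, reachable from In: {In, x2, x3, x5}.
Min-cut edges: In→x1 (8), x3→x4 (6), x5→Eg (4); capacity 8 + 6 + 4 = 18.
This cut is saturated, so no flow can exceed 18.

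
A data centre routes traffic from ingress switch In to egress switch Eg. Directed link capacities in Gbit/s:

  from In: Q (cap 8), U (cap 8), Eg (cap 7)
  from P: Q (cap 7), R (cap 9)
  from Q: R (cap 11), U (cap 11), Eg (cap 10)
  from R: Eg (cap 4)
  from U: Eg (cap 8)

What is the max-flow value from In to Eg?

Augment In→Eg: bottleneck 7, flow now 7.
Augment In→Q→Eg: bottleneck 8, flow now 15.
Augment In→U→Eg: bottleneck 8, flow now 23.
No augmenting path remains; maximum flow = 23.
In the residual graph, reachable from In: {In}.
Min-cut edges: In→Q (8), In→U (8), In→Eg (7); capacity 8 + 8 + 7 = 23.
This cut is saturated, so no flow can exceed 23.

23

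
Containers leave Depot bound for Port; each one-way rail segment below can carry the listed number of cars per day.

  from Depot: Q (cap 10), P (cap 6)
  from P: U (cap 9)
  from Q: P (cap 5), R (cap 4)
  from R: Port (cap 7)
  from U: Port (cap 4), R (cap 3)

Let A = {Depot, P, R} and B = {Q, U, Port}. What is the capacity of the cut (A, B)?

26

Edges leaving {Depot, P, R}: Depot→Q (10), P→U (9), R→Port (7).
Cut capacity = 10 + 9 + 7 = 26.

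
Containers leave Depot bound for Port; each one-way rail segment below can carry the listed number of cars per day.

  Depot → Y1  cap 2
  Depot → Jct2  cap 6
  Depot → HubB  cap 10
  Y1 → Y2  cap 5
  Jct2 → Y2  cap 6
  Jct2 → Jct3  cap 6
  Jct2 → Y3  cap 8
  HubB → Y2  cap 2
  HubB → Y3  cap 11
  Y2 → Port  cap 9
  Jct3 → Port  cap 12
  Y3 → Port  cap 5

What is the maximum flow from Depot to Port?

15

Augment Depot→Y1→Y2→Port: bottleneck 2, flow now 2.
Augment Depot→Jct2→Y2→Port: bottleneck 6, flow now 8.
Augment Depot→HubB→Y2→Port: bottleneck 1, flow now 9.
Augment Depot→HubB→Y3→Port: bottleneck 5, flow now 14.
Augment Depot→HubB→Y2→Jct2→Jct3→Port: bottleneck 1, flow now 15. (uses reverse residual edge)
No augmenting path remains; maximum flow = 15.
In the residual graph, reachable from Depot: {Depot, HubB, Y3}.
Min-cut edges: Depot→Y1 (2), Depot→Jct2 (6), HubB→Y2 (2), Y3→Port (5); capacity 2 + 6 + 2 + 5 = 15.
This cut is saturated, so no flow can exceed 15.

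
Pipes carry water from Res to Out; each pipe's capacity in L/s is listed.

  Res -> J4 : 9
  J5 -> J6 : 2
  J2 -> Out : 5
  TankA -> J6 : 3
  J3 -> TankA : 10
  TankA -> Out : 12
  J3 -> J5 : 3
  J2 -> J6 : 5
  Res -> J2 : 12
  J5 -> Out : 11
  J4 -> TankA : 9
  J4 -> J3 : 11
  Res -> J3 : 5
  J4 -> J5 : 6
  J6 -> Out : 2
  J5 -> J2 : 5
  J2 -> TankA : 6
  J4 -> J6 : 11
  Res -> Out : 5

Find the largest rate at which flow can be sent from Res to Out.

Augment Res→Out: bottleneck 5, flow now 5.
Augment Res→J2→Out: bottleneck 5, flow now 10.
Augment Res→J4→J5→Out: bottleneck 6, flow now 16.
Augment Res→J4→TankA→Out: bottleneck 3, flow now 19.
Augment Res→J3→J5→Out: bottleneck 3, flow now 22.
Augment Res→J3→TankA→Out: bottleneck 2, flow now 24.
Augment Res→J2→TankA→Out: bottleneck 6, flow now 30.
Augment Res→J2→J6→Out: bottleneck 1, flow now 31.
No augmenting path remains; maximum flow = 31.
In the residual graph, reachable from Res: {Res}.
Min-cut edges: Res→J4 (9), Res→J3 (5), Res→J2 (12), Res→Out (5); capacity 9 + 5 + 12 + 5 = 31.
This cut is saturated, so no flow can exceed 31.

31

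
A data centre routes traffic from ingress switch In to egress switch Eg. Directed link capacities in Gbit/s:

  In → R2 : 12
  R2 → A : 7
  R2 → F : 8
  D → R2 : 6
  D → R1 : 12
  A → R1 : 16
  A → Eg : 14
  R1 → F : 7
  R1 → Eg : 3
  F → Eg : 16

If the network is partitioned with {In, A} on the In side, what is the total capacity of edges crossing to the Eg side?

42

Edges leaving {In, A}: In→R2 (12), A→R1 (16), A→Eg (14).
Cut capacity = 12 + 16 + 14 = 42.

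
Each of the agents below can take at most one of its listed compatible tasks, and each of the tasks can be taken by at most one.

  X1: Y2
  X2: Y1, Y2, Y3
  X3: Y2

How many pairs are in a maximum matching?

2

Unit-capacity flow: source→left, listed edges, right→sink; max matching = max flow.
Augmenting path X1→Y2 (+1); matched 1.
Augmenting path X2→Y1 (+1); matched 2.
No augmenting path remains; maximum matching = 2.
König certificate: {X2, Y2} is a vertex cover of size 2 (every listed pair touches it), so no matching can be larger.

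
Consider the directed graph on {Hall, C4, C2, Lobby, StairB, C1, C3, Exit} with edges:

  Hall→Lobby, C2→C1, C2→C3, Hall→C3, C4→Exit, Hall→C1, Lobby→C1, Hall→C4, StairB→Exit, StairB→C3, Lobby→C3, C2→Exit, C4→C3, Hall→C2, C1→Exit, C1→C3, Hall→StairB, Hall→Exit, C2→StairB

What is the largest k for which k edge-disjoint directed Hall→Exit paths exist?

Assign every edge capacity 1; by Menger, the answer equals the max flow.
Path Hall→Exit (+1); total 1.
Path Hall→C4→Exit (+1); total 2.
Path Hall→C2→Exit (+1); total 3.
Path Hall→StairB→Exit (+1); total 4.
Path Hall→C1→Exit (+1); total 5.
No residual Hall→Exit path; max flow = 5.
Certifying cut of size 5: {C1→Exit, Hall→C2, Hall→C4, Hall→Exit, Hall→StairB}.

5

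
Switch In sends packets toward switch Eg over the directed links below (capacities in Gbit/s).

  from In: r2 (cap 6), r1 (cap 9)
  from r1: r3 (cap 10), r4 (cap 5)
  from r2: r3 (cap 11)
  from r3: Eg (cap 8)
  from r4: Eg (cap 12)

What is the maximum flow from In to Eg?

13

Augment In→r1→r3→Eg: bottleneck 8, flow now 8.
Augment In→r1→r4→Eg: bottleneck 1, flow now 9.
Augment In→r2→r3→r1→r4→Eg: bottleneck 4, flow now 13. (uses reverse residual edge)
No augmenting path remains; maximum flow = 13.
In the residual graph, reachable from In: {In, r1, r2, r3}.
Min-cut edges: r1→r4 (5), r3→Eg (8); capacity 5 + 8 = 13.
This cut is saturated, so no flow can exceed 13.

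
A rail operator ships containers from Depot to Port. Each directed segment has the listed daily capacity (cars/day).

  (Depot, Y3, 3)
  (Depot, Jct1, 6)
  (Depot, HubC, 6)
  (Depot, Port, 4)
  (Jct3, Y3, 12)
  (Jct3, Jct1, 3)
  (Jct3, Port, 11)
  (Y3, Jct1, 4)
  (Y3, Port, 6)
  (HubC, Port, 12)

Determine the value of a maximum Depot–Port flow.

13

Augment Depot→Port: bottleneck 4, flow now 4.
Augment Depot→Y3→Port: bottleneck 3, flow now 7.
Augment Depot→HubC→Port: bottleneck 6, flow now 13.
No augmenting path remains; maximum flow = 13.
In the residual graph, reachable from Depot: {Depot, Jct1}.
Min-cut edges: Depot→Y3 (3), Depot→HubC (6), Depot→Port (4); capacity 3 + 6 + 4 = 13.
This cut is saturated, so no flow can exceed 13.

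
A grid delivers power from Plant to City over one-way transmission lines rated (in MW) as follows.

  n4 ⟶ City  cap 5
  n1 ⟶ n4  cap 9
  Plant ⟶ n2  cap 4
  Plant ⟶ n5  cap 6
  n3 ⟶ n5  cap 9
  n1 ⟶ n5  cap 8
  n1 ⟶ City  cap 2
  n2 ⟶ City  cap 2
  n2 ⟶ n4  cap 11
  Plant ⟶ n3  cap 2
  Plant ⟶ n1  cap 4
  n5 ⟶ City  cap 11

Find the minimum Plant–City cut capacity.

16

Augment Plant→n1→City: bottleneck 2, flow now 2.
Augment Plant→n2→City: bottleneck 2, flow now 4.
Augment Plant→n5→City: bottleneck 6, flow now 10.
Augment Plant→n1→n4→City: bottleneck 2, flow now 12.
Augment Plant→n2→n4→City: bottleneck 2, flow now 14.
Augment Plant→n3→n5→City: bottleneck 2, flow now 16.
No augmenting path remains; maximum flow = 16.
By max-flow min-cut, the minimum cut capacity equals the max flow.
In the residual graph, reachable from Plant: {Plant}.
Min-cut edges: Plant→n1 (4), Plant→n2 (4), Plant→n3 (2), Plant→n5 (6); capacity 4 + 4 + 2 + 6 = 16.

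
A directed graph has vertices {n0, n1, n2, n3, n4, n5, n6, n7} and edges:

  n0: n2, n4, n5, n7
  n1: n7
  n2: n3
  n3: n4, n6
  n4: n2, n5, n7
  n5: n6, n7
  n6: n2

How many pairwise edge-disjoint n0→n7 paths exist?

3

Assign every edge capacity 1; by Menger, the answer equals the max flow.
Path n0→n7 (+1); total 1.
Path n0→n4→n7 (+1); total 2.
Path n0→n5→n7 (+1); total 3.
No residual n0→n7 path; max flow = 3.
Certifying cut of size 3: {n0→n7, n4→n7, n5→n7}.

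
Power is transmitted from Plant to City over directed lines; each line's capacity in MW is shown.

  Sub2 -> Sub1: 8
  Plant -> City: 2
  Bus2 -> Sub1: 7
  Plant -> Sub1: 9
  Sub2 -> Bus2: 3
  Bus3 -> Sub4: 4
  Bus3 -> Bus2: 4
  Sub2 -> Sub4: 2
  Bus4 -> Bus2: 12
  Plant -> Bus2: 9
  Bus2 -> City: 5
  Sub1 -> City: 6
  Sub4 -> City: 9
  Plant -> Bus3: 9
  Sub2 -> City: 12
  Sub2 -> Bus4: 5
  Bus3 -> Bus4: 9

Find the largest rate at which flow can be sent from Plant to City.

17

Augment Plant→City: bottleneck 2, flow now 2.
Augment Plant→Bus2→City: bottleneck 5, flow now 7.
Augment Plant→Sub1→City: bottleneck 6, flow now 13.
Augment Plant→Bus3→Sub4→City: bottleneck 4, flow now 17.
No augmenting path remains; maximum flow = 17.
In the residual graph, reachable from Plant: {Plant, Bus3, Bus4, Bus2, Sub1}.
Min-cut edges: Plant→City (2), Bus3→Sub4 (4), Bus2→City (5), Sub1→City (6); capacity 2 + 4 + 5 + 6 = 17.
This cut is saturated, so no flow can exceed 17.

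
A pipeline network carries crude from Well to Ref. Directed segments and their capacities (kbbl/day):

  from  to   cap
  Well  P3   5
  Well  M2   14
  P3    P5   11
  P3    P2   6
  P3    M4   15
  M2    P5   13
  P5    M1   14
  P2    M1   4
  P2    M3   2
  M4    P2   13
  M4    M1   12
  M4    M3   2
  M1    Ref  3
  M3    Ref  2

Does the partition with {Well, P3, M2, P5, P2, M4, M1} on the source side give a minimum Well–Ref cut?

Given cut capacity: 2 + 2 + 3 = 7.
Augment Well→P3→P5→M1→Ref: bottleneck 3, flow now 3.
Augment Well→P3→P2→M3→Ref: bottleneck 2, flow now 5.
No augmenting path remains; maximum flow = 5.
In the residual graph, reachable from Well: {Well, P3, M2, P5, P2, M4, M1, M3}.
Min-cut edges: M1→Ref (3), M3→Ref (2); capacity 3 + 2 = 5.
Cut capacity 7 exceeds the max flow 5, so it is not minimum.

No — its capacity is 7, but the minimum cut has capacity 5.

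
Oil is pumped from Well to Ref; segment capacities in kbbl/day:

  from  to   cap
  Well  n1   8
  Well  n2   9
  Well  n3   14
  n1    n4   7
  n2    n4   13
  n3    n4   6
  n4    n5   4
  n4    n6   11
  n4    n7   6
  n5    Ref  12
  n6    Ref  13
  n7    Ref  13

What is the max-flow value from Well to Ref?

21

Augment Well→n1→n4→n5→Ref: bottleneck 4, flow now 4.
Augment Well→n1→n4→n6→Ref: bottleneck 3, flow now 7.
Augment Well→n2→n4→n6→Ref: bottleneck 8, flow now 15.
Augment Well→n2→n4→n7→Ref: bottleneck 1, flow now 16.
Augment Well→n3→n4→n7→Ref: bottleneck 5, flow now 21.
No augmenting path remains; maximum flow = 21.
In the residual graph, reachable from Well: {Well, n1, n2, n3, n4}.
Min-cut edges: n4→n5 (4), n4→n6 (11), n4→n7 (6); capacity 4 + 11 + 6 = 21.
This cut is saturated, so no flow can exceed 21.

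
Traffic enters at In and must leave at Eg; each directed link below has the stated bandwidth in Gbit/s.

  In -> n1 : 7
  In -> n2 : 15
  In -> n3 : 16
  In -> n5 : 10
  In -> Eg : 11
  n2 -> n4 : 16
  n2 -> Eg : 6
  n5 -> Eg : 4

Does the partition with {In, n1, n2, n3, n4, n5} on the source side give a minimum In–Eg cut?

Given cut capacity: 11 + 6 + 4 = 21.
Augment In→Eg: bottleneck 11, flow now 11.
Augment In→n2→Eg: bottleneck 6, flow now 17.
Augment In→n5→Eg: bottleneck 4, flow now 21.
No augmenting path remains; maximum flow = 21.
Cut capacity 21 equals the max flow, so it is a minimum cut.

Yes — it is a minimum cut (capacity 21).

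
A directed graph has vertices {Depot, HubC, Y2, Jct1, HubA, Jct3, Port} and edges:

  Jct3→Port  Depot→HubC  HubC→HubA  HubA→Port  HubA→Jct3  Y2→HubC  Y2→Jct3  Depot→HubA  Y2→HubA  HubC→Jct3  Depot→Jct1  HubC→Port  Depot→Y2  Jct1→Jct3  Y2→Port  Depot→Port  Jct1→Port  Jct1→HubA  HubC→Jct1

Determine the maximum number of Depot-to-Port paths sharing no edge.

5

Assign every edge capacity 1; by Menger, the answer equals the max flow.
Path Depot→Port (+1); total 1.
Path Depot→HubC→Port (+1); total 2.
Path Depot→Y2→Port (+1); total 3.
Path Depot→Jct1→Port (+1); total 4.
Path Depot→HubA→Port (+1); total 5.
No residual Depot→Port path; max flow = 5.
Certifying cut of size 5: {Depot→HubA, Depot→HubC, Depot→Jct1, Depot→Port, Depot→Y2}.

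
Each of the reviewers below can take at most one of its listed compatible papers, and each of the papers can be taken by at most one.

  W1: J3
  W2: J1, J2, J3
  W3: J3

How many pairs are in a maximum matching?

Unit-capacity flow: source→left, listed edges, right→sink; max matching = max flow.
Augmenting path W1→J3 (+1); matched 1.
Augmenting path W2→J1 (+1); matched 2.
No augmenting path remains; maximum matching = 2.
König certificate: {W2, J3} is a vertex cover of size 2 (every listed pair touches it), so no matching can be larger.

2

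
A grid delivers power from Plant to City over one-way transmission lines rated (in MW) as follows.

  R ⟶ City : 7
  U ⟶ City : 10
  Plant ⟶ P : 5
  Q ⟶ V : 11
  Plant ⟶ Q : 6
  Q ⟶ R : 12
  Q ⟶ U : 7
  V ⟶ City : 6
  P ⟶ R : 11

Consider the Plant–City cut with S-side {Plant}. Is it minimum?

Yes — it is a minimum cut (capacity 11).

Given cut capacity: 5 + 6 = 11.
Augment Plant→P→R→City: bottleneck 5, flow now 5.
Augment Plant→Q→R→City: bottleneck 2, flow now 7.
Augment Plant→Q→U→City: bottleneck 4, flow now 11.
No augmenting path remains; maximum flow = 11.
Cut capacity 11 equals the max flow, so it is a minimum cut.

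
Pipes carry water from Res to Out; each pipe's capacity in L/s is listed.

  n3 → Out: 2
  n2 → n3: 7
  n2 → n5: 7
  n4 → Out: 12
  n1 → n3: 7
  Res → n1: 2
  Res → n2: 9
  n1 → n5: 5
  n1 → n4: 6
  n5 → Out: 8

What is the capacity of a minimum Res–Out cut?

11

Augment Res→n1→n3→Out: bottleneck 2, flow now 2.
Augment Res→n2→n5→Out: bottleneck 7, flow now 9.
Augment Res→n2→n3→n1→n4→Out: bottleneck 2, flow now 11. (uses reverse residual edge)
No augmenting path remains; maximum flow = 11.
By max-flow min-cut, the minimum cut capacity equals the max flow.
In the residual graph, reachable from Res: {Res}.
Min-cut edges: Res→n1 (2), Res→n2 (9); capacity 2 + 9 = 11.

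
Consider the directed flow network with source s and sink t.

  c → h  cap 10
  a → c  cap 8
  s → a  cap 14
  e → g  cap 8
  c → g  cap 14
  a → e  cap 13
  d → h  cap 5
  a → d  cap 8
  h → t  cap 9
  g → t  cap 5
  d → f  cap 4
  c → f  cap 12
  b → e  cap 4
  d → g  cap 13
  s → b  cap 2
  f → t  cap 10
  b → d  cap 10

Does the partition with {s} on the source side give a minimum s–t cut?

Given cut capacity: 14 + 2 = 16.
Augment s→a→c→f→t: bottleneck 8, flow now 8.
Augment s→a→d→f→t: bottleneck 2, flow now 10.
Augment s→a→d→g→t: bottleneck 4, flow now 14.
Augment s→b→d→g→t: bottleneck 1, flow now 15.
Augment s→b→d→h→t: bottleneck 1, flow now 16.
No augmenting path remains; maximum flow = 16.
Cut capacity 16 equals the max flow, so it is a minimum cut.

Yes — it is a minimum cut (capacity 16).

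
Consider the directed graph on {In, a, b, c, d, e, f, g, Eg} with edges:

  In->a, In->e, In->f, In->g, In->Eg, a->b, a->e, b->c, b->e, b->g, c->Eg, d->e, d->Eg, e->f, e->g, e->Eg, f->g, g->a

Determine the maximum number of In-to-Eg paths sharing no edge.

Assign every edge capacity 1; by Menger, the answer equals the max flow.
Path In→Eg (+1); total 1.
Path In→e→Eg (+1); total 2.
Path In→a→b→c→Eg (+1); total 3.
No residual In→Eg path; max flow = 3.
Certifying cut of size 3: {In→Eg, a→b, e→Eg}.

3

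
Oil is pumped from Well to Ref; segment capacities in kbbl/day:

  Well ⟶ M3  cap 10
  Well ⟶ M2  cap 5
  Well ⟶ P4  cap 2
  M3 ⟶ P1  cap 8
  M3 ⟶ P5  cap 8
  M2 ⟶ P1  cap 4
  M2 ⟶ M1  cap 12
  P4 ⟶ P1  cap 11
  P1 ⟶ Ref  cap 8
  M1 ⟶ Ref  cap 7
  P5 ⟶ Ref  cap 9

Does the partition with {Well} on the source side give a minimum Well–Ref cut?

Yes — it is a minimum cut (capacity 17).

Given cut capacity: 10 + 5 + 2 = 17.
Augment Well→M3→P1→Ref: bottleneck 8, flow now 8.
Augment Well→M3→P5→Ref: bottleneck 2, flow now 10.
Augment Well→M2→M1→Ref: bottleneck 5, flow now 15.
Augment Well→P4→P1→M3→P5→Ref: bottleneck 2, flow now 17. (uses reverse residual edge)
No augmenting path remains; maximum flow = 17.
Cut capacity 17 equals the max flow, so it is a minimum cut.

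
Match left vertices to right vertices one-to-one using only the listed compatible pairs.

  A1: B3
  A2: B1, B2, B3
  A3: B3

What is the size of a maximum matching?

2

Unit-capacity flow: source→left, listed edges, right→sink; max matching = max flow.
Augmenting path A1→B3 (+1); matched 1.
Augmenting path A2→B1 (+1); matched 2.
No augmenting path remains; maximum matching = 2.
König certificate: {A2, B3} is a vertex cover of size 2 (every listed pair touches it), so no matching can be larger.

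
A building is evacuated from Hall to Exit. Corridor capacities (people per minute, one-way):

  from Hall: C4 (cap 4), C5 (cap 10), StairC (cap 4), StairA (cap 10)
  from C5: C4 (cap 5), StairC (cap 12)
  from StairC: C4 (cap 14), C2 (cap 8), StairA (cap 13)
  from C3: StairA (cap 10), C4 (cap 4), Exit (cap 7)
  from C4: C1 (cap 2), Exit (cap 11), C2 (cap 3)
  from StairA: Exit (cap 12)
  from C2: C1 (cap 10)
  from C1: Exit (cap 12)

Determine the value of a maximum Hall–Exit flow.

28

Augment Hall→C4→Exit: bottleneck 4, flow now 4.
Augment Hall→StairA→Exit: bottleneck 10, flow now 14.
Augment Hall→C5→C4→Exit: bottleneck 5, flow now 19.
Augment Hall→StairC→C4→Exit: bottleneck 2, flow now 21.
Augment Hall→StairC→StairA→Exit: bottleneck 2, flow now 23.
Augment Hall→C5→StairC→C4→C1→Exit: bottleneck 2, flow now 25.
Augment Hall→C5→StairC→C2→C1→Exit: bottleneck 3, flow now 28.
No augmenting path remains; maximum flow = 28.
In the residual graph, reachable from Hall: {Hall}.
Min-cut edges: Hall→C5 (10), Hall→StairC (4), Hall→C4 (4), Hall→StairA (10); capacity 10 + 4 + 4 + 10 = 28.
This cut is saturated, so no flow can exceed 28.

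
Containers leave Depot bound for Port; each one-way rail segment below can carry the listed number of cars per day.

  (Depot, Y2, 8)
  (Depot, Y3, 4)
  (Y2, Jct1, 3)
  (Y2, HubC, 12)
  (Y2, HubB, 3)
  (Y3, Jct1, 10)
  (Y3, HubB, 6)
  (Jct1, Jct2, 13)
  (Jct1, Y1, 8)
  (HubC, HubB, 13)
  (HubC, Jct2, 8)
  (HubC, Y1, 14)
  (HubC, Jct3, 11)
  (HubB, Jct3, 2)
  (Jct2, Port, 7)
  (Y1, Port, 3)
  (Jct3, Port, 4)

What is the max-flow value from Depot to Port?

Augment Depot→Y2→Jct1→Jct2→Port: bottleneck 3, flow now 3.
Augment Depot→Y2→HubC→Jct2→Port: bottleneck 4, flow now 7.
Augment Depot→Y2→HubC→Y1→Port: bottleneck 1, flow now 8.
Augment Depot→Y3→Jct1→Y1→Port: bottleneck 2, flow now 10.
Augment Depot→Y3→HubB→Jct3→Port: bottleneck 2, flow now 12.
No augmenting path remains; maximum flow = 12.
In the residual graph, reachable from Depot: {Depot}.
Min-cut edges: Depot→Y2 (8), Depot→Y3 (4); capacity 8 + 4 = 12.
This cut is saturated, so no flow can exceed 12.

12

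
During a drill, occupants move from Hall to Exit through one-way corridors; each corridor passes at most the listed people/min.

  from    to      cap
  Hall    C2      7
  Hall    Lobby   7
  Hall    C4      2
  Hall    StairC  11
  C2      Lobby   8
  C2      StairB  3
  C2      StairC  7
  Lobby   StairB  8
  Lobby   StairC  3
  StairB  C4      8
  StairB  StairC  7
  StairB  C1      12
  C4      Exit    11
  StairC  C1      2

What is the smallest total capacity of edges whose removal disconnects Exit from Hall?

10

Augment Hall→C4→Exit: bottleneck 2, flow now 2.
Augment Hall→C2→StairB→C4→Exit: bottleneck 3, flow now 5.
Augment Hall→Lobby→StairB→C4→Exit: bottleneck 5, flow now 10.
No augmenting path remains; maximum flow = 10.
By max-flow min-cut, the minimum cut capacity equals the max flow.
In the residual graph, reachable from Hall: {Hall, C2, Lobby, StairB, StairC, C1}.
Min-cut edges: Hall→C4 (2), StairB→C4 (8); capacity 2 + 8 = 10.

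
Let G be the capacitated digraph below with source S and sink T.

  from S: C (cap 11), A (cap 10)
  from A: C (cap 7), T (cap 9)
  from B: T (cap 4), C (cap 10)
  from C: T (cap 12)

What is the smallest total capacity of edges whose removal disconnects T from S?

Augment S→A→T: bottleneck 9, flow now 9.
Augment S→C→T: bottleneck 11, flow now 20.
Augment S→A→C→T: bottleneck 1, flow now 21.
No augmenting path remains; maximum flow = 21.
By max-flow min-cut, the minimum cut capacity equals the max flow.
In the residual graph, reachable from S: {S}.
Min-cut edges: S→A (10), S→C (11); capacity 10 + 11 = 21.

21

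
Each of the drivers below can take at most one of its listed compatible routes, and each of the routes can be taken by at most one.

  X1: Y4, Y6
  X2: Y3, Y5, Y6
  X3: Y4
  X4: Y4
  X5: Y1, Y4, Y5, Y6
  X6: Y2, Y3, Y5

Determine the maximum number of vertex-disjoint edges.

5

Unit-capacity flow: source→left, listed edges, right→sink; max matching = max flow.
Augmenting path X1→Y4 (+1); matched 1.
Augmenting path X2→Y3 (+1); matched 2.
Augmenting path X5→Y1 (+1); matched 3.
Augmenting path X6→Y2 (+1); matched 4.
Augmenting path X3→Y4→X1→Y6 (+1); matched 5.
No augmenting path remains; maximum matching = 5.
König certificate: {X1, X2, X5, X6, Y4} is a vertex cover of size 5 (every listed pair touches it), so no matching can be larger.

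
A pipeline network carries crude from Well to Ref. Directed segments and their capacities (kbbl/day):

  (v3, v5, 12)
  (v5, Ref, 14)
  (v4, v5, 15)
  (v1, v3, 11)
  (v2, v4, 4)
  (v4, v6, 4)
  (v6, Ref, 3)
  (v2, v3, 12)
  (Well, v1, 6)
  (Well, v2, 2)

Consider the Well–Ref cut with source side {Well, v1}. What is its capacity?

13

Edges leaving {Well, v1}: Well→v2 (2), v1→v3 (11).
Cut capacity = 2 + 11 = 13.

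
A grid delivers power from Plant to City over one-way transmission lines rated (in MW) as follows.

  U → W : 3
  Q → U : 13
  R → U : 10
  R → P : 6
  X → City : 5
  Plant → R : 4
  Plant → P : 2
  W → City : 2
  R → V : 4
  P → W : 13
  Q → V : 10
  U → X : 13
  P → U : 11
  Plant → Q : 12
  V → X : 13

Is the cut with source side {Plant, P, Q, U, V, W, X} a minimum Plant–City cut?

Given cut capacity: 4 + 2 + 5 = 11.
Augment Plant→P→W→City: bottleneck 2, flow now 2.
Augment Plant→Q→U→X→City: bottleneck 5, flow now 7.
No augmenting path remains; maximum flow = 7.
In the residual graph, reachable from Plant: {Plant, P, Q, R, U, V, W, X}.
Min-cut edges: W→City (2), X→City (5); capacity 2 + 5 = 7.
Cut capacity 11 exceeds the max flow 7, so it is not minimum.

No — its capacity is 11, but the minimum cut has capacity 7.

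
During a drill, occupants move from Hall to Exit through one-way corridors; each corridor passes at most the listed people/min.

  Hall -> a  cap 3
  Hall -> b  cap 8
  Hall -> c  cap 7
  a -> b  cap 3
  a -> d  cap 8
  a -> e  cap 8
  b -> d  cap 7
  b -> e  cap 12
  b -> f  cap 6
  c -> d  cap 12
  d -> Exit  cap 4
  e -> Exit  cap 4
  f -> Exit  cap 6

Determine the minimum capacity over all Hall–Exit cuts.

14

Augment Hall→a→d→Exit: bottleneck 3, flow now 3.
Augment Hall→b→d→Exit: bottleneck 1, flow now 4.
Augment Hall→b→e→Exit: bottleneck 4, flow now 8.
Augment Hall→b→f→Exit: bottleneck 3, flow now 11.
Augment Hall→c→d→b→f→Exit: bottleneck 1, flow now 12. (uses reverse residual edge)
Augment Hall→c→d→a→b→f→Exit: bottleneck 2, flow now 14. (uses reverse residual edge)
No augmenting path remains; maximum flow = 14.
By max-flow min-cut, the minimum cut capacity equals the max flow.
In the residual graph, reachable from Hall: {Hall, a, b, c, d, e}.
Min-cut edges: b→f (6), d→Exit (4), e→Exit (4); capacity 6 + 4 + 4 = 14.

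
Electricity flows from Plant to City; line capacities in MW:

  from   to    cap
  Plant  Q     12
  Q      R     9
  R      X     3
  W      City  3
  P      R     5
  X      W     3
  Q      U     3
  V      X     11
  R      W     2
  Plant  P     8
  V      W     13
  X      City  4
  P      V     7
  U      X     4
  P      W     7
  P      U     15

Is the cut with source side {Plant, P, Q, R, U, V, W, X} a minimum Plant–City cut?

Given cut capacity: 3 + 4 = 7.
Augment Plant→P→W→City: bottleneck 3, flow now 3.
Augment Plant→P→R→X→City: bottleneck 3, flow now 6.
Augment Plant→P→U→X→City: bottleneck 1, flow now 7.
No augmenting path remains; maximum flow = 7.
Cut capacity 7 equals the max flow, so it is a minimum cut.

Yes — it is a minimum cut (capacity 7).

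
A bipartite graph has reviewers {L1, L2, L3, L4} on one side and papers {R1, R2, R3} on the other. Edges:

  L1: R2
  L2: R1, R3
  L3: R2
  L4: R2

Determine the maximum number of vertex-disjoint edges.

Unit-capacity flow: source→left, listed edges, right→sink; max matching = max flow.
Augmenting path L1→R2 (+1); matched 1.
Augmenting path L2→R1 (+1); matched 2.
No augmenting path remains; maximum matching = 2.
König certificate: {L2, R2} is a vertex cover of size 2 (every listed pair touches it), so no matching can be larger.

2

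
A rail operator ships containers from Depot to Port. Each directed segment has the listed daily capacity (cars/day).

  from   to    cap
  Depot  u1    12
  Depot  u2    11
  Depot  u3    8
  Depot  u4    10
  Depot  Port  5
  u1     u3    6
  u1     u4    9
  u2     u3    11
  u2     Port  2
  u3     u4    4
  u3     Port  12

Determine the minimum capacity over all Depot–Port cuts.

Augment Depot→Port: bottleneck 5, flow now 5.
Augment Depot→u2→Port: bottleneck 2, flow now 7.
Augment Depot→u3→Port: bottleneck 8, flow now 15.
Augment Depot→u1→u3→Port: bottleneck 4, flow now 19.
No augmenting path remains; maximum flow = 19.
By max-flow min-cut, the minimum cut capacity equals the max flow.
In the residual graph, reachable from Depot: {Depot, u1, u2, u3, u4}.
Min-cut edges: Depot→Port (5), u2→Port (2), u3→Port (12); capacity 5 + 2 + 12 = 19.

19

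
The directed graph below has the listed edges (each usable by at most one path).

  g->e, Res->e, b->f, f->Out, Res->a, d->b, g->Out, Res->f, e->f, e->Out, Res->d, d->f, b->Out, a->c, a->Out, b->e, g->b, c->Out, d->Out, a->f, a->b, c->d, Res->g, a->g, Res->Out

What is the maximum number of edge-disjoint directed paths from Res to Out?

Assign every edge capacity 1; by Menger, the answer equals the max flow.
Path Res→Out (+1); total 1.
Path Res→a→Out (+1); total 2.
Path Res→d→Out (+1); total 3.
Path Res→e→Out (+1); total 4.
Path Res→f→Out (+1); total 5.
Path Res→g→Out (+1); total 6.
No residual Res→Out path; max flow = 6.
Certifying cut of size 6: {Res→Out, Res→a, Res→d, Res→e, Res→f, Res→g}.

6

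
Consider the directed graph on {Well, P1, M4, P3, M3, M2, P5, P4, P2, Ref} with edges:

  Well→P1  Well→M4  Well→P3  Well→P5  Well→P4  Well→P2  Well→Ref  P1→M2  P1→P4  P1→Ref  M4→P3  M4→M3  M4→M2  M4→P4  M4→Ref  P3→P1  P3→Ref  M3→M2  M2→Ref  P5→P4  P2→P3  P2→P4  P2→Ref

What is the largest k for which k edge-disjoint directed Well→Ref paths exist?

Assign every edge capacity 1; by Menger, the answer equals the max flow.
Path Well→Ref (+1); total 1.
Path Well→P1→Ref (+1); total 2.
Path Well→M4→Ref (+1); total 3.
Path Well→P3→Ref (+1); total 4.
Path Well→P2→Ref (+1); total 5.
No residual Well→Ref path; max flow = 5.
Certifying cut of size 5: {Well→M4, Well→P1, Well→P2, Well→P3, Well→Ref}.

5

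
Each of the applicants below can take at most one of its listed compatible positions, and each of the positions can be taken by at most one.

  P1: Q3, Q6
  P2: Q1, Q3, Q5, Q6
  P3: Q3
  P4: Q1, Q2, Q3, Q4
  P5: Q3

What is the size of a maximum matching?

Unit-capacity flow: source→left, listed edges, right→sink; max matching = max flow.
Augmenting path P1→Q3 (+1); matched 1.
Augmenting path P2→Q1 (+1); matched 2.
Augmenting path P4→Q2 (+1); matched 3.
Augmenting path P3→Q3→P1→Q6 (+1); matched 4.
No augmenting path remains; maximum matching = 4.
König certificate: {P1, P2, P4, Q3} is a vertex cover of size 4 (every listed pair touches it), so no matching can be larger.

4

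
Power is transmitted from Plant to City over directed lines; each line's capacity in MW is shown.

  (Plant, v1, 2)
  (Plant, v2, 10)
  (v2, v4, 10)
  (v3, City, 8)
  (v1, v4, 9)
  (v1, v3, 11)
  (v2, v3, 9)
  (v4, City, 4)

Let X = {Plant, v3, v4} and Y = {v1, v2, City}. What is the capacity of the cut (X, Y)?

Edges leaving {Plant, v3, v4}: Plant→v1 (2), Plant→v2 (10), v3→City (8), v4→City (4).
Cut capacity = 2 + 10 + 8 + 4 = 24.

24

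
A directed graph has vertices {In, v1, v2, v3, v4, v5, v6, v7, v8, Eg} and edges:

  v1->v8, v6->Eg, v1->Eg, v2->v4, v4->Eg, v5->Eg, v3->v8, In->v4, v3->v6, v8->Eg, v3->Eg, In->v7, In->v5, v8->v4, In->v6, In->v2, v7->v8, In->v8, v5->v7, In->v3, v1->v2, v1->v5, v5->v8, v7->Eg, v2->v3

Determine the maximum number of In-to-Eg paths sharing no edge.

Assign every edge capacity 1; by Menger, the answer equals the max flow.
Path In→v3→Eg (+1); total 1.
Path In→v4→Eg (+1); total 2.
Path In→v5→Eg (+1); total 3.
Path In→v6→Eg (+1); total 4.
Path In→v7→Eg (+1); total 5.
Path In→v8→Eg (+1); total 6.
No residual In→Eg path; max flow = 6.
Certifying cut of size 6: {In→v5, In→v7, v3→Eg, v4→Eg, v6→Eg, v8→Eg}.

6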